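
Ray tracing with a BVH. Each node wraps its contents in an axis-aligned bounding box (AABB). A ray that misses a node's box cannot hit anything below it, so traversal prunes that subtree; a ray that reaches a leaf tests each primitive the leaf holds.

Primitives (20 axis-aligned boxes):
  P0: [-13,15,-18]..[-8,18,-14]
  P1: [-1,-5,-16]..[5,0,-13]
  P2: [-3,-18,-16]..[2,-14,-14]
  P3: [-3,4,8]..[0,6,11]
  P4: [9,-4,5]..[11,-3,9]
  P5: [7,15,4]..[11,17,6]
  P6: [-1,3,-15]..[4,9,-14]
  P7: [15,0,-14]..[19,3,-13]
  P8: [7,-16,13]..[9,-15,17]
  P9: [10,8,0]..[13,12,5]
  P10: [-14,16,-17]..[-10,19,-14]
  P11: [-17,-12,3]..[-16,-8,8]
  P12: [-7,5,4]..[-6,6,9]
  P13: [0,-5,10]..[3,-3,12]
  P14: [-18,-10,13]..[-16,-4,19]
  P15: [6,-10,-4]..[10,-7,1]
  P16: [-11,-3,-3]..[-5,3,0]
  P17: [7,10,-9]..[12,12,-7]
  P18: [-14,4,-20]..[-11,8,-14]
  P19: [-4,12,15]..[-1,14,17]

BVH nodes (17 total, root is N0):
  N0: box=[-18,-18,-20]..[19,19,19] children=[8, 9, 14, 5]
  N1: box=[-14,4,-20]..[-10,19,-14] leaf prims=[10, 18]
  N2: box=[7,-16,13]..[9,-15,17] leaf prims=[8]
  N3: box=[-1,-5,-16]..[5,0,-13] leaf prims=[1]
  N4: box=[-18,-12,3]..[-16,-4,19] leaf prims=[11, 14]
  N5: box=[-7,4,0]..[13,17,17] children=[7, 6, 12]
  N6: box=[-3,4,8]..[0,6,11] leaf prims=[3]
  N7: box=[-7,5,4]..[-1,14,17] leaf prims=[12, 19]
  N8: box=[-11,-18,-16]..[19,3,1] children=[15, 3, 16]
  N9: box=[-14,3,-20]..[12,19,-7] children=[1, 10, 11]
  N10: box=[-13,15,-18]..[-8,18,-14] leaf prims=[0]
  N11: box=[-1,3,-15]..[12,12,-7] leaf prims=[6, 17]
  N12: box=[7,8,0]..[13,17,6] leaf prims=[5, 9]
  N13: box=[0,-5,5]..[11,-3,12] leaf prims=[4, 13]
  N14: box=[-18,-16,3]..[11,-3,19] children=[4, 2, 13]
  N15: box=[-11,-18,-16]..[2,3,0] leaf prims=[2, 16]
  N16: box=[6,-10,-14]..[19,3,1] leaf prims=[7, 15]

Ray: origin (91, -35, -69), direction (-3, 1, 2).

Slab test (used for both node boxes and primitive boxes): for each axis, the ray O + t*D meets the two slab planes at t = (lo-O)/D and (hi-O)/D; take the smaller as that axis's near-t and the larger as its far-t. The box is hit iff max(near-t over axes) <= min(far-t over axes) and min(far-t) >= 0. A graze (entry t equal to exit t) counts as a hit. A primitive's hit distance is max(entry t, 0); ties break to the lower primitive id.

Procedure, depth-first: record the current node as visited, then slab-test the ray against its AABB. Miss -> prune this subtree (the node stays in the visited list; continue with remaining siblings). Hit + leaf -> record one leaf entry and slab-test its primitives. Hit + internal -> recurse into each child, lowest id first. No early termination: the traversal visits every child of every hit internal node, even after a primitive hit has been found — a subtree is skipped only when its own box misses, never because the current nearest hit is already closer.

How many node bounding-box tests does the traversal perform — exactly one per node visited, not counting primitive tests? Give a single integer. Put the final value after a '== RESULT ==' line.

Traverse from the root:
N0 x:[24,109/3] y:[17,54] z:[49/2,44] -> hit [49/2,109/3], descend [5, 8, 9, 14]
  N5 x:[26,98/3] y:[39,52] z:[69/2,43] -> miss, prune
  N8 x:[24,34] y:[17,38] z:[53/2,35] -> hit [53/2,34], descend [3, 15, 16]
    N3 x:[86/3,92/3] y:[30,35] z:[53/2,28] -> miss, prune
    N15 x:[89/3,34] y:[17,38] z:[53/2,69/2] -> hit [89/3,34] leaf, test {P2(miss), P16@t=33}
    N16 x:[24,85/3] y:[25,38] z:[55/2,35] -> hit [55/2,85/3] leaf, test {P7(miss), P15(miss)}
  N9 x:[79/3,35] y:[38,54] z:[49/2,31] -> miss, prune
  N14 x:[80/3,109/3] y:[19,32] z:[36,44] -> miss, prune

Summary -> nodes [0, 5, 8, 3, 15, 16, 9, 14]; box-tests=8; leaf-entries=2; first=P16

== RESULT ==
8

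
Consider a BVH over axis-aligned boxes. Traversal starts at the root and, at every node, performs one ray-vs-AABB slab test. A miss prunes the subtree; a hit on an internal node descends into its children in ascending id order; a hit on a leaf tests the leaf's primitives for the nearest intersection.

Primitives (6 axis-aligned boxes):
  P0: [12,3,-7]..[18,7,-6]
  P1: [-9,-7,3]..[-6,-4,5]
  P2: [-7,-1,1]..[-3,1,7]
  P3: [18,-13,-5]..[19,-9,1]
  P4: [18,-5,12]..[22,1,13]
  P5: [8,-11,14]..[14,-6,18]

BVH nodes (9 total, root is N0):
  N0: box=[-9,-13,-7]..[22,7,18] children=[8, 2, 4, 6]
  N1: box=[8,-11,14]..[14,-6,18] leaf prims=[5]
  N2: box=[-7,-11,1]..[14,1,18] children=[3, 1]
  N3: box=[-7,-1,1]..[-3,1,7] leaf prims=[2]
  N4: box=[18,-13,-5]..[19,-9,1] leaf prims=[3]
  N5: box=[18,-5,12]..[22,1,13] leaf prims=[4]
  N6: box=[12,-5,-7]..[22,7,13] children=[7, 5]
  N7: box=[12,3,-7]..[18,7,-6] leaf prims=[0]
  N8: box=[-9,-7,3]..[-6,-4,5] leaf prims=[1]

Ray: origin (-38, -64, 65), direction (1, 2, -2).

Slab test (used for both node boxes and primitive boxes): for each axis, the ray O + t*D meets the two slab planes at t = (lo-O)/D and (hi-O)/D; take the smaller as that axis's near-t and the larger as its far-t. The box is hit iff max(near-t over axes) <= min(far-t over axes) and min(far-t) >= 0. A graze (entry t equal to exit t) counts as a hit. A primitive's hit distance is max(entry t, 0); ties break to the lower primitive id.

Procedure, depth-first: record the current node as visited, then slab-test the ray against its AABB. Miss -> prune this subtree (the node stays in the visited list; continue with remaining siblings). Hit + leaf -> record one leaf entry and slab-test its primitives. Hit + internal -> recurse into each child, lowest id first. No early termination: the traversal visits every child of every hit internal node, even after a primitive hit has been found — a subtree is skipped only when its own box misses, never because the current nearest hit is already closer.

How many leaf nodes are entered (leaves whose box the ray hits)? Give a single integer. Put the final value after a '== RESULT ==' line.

Walk:
N0 x:[29,60] y:[51/2,71/2] z:[47/2,36] -> hit [29,71/2], descend [2, 4, 6, 8]
  N2 x:[31,52] y:[53/2,65/2] z:[47/2,32] -> hit [31,32], descend [1, 3]
    N1 x:[46,52] y:[53/2,29] z:[47/2,51/2] -> miss, prune
    N3 x:[31,35] y:[63/2,65/2] z:[29,32] -> hit [63/2,32] leaf, test {P2@t=63/2}
  N4 x:[56,57] y:[51/2,55/2] z:[32,35] -> miss, prune
  N6 x:[50,60] y:[59/2,71/2] z:[26,36] -> miss, prune
  N8 x:[29,32] y:[57/2,30] z:[30,31] -> hit [30,30] leaf, test {P1@t=30}

7 AABB tests over nodes [0, 2, 1, 3, 4, 6, 8]; 2 leaves entered; closest P1.

== RESULT ==
2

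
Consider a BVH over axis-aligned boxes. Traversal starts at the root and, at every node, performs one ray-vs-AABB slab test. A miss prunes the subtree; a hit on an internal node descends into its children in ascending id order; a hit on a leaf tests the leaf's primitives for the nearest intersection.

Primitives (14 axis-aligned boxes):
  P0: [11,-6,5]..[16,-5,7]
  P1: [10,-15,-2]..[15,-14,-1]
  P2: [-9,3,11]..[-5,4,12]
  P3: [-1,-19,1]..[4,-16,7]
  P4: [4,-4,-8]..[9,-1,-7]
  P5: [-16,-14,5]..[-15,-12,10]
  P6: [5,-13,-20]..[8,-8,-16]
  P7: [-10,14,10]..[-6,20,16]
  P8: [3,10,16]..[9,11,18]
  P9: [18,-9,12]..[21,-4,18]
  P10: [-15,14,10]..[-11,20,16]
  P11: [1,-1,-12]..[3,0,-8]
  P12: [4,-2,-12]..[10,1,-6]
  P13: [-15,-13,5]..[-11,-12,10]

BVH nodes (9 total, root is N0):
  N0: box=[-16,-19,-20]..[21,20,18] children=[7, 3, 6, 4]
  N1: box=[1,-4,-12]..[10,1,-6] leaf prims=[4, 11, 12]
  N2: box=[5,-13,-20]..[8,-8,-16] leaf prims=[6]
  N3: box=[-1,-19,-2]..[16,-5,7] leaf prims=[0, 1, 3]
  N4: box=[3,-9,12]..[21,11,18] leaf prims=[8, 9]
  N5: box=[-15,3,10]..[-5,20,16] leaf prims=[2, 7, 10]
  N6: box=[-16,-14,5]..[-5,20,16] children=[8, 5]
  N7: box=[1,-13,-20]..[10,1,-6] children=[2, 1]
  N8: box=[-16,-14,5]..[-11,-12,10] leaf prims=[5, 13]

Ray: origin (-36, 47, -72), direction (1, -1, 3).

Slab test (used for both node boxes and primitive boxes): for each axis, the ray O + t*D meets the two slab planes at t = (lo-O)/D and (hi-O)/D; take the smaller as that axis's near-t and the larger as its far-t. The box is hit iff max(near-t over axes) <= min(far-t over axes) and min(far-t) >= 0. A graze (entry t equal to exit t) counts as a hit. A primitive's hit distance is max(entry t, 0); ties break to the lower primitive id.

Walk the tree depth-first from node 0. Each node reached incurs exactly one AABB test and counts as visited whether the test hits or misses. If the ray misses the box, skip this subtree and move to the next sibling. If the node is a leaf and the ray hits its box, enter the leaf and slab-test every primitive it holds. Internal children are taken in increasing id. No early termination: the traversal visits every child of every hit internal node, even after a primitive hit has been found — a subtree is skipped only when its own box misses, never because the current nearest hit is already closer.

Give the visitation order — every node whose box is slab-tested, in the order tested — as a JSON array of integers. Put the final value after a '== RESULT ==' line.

Traverse from the root:
N0 x:[20,57] y:[27,66] z:[52/3,30] -> hit [27,30], descend [3, 4, 6, 7]
  N3 x:[35,52] y:[52,66] z:[70/3,79/3] -> miss, prune
  N4 x:[39,57] y:[36,56] z:[28,30] -> miss, prune
  N6 x:[20,31] y:[27,61] z:[77/3,88/3] -> hit [27,88/3], descend [5, 8]
    N5 x:[21,31] y:[27,44] z:[82/3,88/3] -> hit [82/3,88/3] leaf, test {P2(miss), P7@t=82/3, P10(miss)}
    N8 x:[20,25] y:[59,61] z:[77/3,82/3] -> miss, prune
  N7 x:[37,46] y:[46,60] z:[52/3,22] -> miss, prune

Summary -> nodes [0, 3, 4, 6, 5, 8, 7]; box-tests=7; leaf-entries=1; first=P7

== RESULT ==
[0, 3, 4, 6, 5, 8, 7]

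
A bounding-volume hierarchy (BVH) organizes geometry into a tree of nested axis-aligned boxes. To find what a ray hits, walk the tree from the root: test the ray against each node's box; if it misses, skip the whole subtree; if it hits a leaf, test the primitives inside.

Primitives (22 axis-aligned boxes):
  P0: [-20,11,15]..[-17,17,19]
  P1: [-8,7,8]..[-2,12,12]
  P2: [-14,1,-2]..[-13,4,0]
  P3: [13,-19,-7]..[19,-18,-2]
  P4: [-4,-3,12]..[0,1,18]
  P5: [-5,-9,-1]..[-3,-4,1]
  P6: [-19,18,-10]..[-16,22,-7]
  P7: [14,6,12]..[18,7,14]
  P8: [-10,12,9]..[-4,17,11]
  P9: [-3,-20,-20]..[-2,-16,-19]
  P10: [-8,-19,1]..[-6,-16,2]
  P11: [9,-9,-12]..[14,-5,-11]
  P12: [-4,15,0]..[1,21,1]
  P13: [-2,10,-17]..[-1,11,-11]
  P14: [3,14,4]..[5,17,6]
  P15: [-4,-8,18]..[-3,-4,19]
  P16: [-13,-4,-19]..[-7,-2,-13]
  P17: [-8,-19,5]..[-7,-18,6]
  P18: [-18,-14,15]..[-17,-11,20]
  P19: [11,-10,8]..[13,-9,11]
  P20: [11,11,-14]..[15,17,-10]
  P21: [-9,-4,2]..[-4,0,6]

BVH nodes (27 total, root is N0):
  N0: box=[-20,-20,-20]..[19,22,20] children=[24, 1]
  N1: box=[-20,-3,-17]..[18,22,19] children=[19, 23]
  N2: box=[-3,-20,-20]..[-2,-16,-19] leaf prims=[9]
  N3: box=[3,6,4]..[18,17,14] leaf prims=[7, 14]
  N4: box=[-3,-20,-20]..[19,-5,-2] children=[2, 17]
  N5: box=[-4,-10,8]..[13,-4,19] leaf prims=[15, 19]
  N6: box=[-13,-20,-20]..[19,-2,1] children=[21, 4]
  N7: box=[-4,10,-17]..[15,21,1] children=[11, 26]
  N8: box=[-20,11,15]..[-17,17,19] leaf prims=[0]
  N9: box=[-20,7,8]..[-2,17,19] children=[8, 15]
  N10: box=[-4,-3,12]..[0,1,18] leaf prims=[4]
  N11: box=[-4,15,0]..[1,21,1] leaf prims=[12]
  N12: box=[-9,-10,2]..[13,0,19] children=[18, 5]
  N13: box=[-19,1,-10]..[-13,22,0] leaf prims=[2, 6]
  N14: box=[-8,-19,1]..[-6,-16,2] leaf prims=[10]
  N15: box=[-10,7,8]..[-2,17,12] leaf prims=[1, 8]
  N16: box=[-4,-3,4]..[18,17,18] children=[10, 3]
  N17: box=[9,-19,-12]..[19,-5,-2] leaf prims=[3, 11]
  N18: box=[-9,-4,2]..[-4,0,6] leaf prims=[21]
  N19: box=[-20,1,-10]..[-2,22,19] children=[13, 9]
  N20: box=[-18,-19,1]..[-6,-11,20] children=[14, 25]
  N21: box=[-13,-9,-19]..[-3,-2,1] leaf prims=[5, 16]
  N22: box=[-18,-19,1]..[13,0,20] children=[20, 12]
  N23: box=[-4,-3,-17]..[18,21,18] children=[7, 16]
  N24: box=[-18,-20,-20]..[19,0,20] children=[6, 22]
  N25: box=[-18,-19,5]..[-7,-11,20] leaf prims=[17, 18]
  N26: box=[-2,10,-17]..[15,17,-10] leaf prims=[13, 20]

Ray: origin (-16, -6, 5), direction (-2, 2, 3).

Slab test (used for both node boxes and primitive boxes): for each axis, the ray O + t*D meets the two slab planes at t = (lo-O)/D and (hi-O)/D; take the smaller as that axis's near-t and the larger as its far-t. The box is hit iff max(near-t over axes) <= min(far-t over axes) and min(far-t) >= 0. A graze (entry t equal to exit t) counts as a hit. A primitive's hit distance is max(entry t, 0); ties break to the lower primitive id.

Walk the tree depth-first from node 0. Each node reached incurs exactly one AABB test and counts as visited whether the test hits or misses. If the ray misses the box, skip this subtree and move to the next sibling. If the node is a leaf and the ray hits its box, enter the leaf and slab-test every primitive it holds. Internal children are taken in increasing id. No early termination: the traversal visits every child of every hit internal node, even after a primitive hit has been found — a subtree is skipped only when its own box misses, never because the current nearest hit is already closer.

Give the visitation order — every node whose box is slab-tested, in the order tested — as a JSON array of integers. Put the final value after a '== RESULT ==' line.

Trace the traversal:
N0 x:[-35/2,2] y:[-7,14] z:[-25/3,5] -> hit [-7,2], descend [1, 24]
  N1 x:[-17,2] y:[3/2,14] z:[-22/3,14/3] -> hit [3/2,2], descend [19, 23]
    N19 x:[-7,2] y:[7/2,14] z:[-5,14/3] -> miss, prune
    N23 x:[-17,-6] y:[3/2,27/2] z:[-22/3,13/3] -> miss, prune
  N24 x:[-35/2,1] y:[-7,3] z:[-25/3,5] -> hit [-7,1], descend [6, 22]
    N6 x:[-35/2,-3/2] y:[-7,2] z:[-25/3,-4/3] -> miss, prune
    N22 x:[-29/2,1] y:[-13/2,3] z:[-4/3,5] -> hit [-4/3,1], descend [12, 20]
      N12 x:[-29/2,-7/2] y:[-2,3] z:[-1,14/3] -> miss, prune
      N20 x:[-5,1] y:[-13/2,-5/2] z:[-4/3,5] -> miss, prune

Visited [0, 1, 19, 23, 24, 6, 22, 12, 20]. Tests: 9 box, 0 leaf. Nearest: miss.

== RESULT ==
[0, 1, 19, 23, 24, 6, 22, 12, 20]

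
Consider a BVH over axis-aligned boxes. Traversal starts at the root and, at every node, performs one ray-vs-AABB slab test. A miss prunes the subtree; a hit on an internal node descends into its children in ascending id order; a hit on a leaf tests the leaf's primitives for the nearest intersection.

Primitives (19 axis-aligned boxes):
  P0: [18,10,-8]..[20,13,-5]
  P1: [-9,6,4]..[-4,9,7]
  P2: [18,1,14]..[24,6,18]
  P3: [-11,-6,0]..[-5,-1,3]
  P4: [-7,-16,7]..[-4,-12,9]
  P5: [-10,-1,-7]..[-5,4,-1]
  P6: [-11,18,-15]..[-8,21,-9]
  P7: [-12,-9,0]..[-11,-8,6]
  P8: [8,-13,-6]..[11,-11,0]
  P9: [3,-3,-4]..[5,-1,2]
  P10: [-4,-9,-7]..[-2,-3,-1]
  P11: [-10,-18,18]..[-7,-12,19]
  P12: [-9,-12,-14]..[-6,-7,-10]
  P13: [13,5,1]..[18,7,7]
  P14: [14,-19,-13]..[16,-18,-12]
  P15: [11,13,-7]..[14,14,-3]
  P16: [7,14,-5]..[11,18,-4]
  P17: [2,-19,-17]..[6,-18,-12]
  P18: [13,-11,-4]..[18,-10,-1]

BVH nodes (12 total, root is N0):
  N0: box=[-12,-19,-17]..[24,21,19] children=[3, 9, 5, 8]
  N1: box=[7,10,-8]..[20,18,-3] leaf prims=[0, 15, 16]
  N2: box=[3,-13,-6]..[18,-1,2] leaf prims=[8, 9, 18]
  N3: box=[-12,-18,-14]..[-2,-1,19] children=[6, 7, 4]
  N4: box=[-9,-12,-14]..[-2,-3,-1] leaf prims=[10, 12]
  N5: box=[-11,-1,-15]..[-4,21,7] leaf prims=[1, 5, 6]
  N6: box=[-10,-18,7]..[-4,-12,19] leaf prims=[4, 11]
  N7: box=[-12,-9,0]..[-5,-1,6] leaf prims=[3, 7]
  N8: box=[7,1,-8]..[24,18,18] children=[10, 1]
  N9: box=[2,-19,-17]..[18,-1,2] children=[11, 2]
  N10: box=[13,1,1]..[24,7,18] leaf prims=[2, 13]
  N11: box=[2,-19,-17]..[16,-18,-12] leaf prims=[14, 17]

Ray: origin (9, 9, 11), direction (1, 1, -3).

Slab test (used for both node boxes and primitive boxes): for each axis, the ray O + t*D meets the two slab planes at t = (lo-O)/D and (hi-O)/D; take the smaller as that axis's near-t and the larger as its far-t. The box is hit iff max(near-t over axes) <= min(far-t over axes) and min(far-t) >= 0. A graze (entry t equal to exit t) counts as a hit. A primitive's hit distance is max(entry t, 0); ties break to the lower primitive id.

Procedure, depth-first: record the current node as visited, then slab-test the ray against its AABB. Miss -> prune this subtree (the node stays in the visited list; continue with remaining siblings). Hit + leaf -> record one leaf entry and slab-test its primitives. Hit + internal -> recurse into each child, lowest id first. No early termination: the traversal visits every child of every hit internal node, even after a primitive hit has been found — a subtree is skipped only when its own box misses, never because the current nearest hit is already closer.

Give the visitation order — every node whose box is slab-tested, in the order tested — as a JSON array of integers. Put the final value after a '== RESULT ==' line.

Trace the traversal:
N0 x:[-21,15] y:[-28,12] z:[-8/3,28/3] -> hit [-8/3,28/3], descend [3, 5, 8, 9]
  N3 x:[-21,-11] y:[-27,-10] z:[-8/3,25/3] -> miss, prune
  N5 x:[-20,-13] y:[-10,12] z:[4/3,26/3] -> miss, prune
  N8 x:[-2,15] y:[-8,9] z:[-7/3,19/3] -> hit [-2,19/3], descend [1, 10]
    N1 x:[-2,11] y:[1,9] z:[14/3,19/3] -> hit [14/3,19/3] leaf, test {P0(miss), P15@t=14/3, P16(miss)}
    N10 x:[4,15] y:[-8,-2] z:[-7/3,10/3] -> miss, prune
  N9 x:[-7,9] y:[-28,-10] z:[3,28/3] -> miss, prune

Visited [0, 3, 5, 8, 1, 10, 9]. Tests: 7 box, 1 leaf. Nearest: P15.

== RESULT ==
[0, 3, 5, 8, 1, 10, 9]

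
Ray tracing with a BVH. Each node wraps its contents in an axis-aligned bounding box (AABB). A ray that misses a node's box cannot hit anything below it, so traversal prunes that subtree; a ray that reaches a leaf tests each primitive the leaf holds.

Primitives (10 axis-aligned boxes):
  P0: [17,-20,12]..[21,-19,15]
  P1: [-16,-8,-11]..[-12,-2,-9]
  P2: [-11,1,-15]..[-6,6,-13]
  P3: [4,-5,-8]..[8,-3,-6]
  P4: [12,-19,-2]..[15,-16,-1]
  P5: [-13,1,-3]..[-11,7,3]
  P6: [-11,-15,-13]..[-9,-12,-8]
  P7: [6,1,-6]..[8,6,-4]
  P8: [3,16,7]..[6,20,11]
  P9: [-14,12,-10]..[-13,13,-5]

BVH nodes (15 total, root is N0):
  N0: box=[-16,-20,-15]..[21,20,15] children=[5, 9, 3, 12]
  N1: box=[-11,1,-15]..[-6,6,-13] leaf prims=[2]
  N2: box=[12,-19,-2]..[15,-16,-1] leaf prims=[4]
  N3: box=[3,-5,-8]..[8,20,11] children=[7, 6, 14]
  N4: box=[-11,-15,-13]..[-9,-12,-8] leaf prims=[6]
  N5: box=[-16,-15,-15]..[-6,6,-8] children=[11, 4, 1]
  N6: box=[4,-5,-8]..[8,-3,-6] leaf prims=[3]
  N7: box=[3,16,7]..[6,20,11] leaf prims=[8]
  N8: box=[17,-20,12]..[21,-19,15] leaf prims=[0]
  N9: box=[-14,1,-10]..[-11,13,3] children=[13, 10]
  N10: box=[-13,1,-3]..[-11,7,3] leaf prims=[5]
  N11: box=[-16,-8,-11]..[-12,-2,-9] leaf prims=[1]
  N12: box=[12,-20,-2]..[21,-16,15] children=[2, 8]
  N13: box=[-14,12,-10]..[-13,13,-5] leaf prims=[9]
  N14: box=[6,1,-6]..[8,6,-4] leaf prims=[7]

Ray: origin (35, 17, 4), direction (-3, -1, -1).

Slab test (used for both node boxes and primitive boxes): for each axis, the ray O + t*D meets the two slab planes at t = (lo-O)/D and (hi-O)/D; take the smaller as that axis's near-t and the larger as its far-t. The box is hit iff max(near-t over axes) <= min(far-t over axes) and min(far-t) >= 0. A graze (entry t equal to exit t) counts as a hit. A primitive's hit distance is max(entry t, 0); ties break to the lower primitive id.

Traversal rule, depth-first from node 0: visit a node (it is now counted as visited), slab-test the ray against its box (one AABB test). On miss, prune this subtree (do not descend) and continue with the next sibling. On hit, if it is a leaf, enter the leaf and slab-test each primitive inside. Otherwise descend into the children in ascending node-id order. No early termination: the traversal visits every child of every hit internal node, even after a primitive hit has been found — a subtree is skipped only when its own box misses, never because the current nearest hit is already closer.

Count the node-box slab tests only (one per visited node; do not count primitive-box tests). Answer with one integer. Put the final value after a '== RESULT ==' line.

Traverse from the root:
N0 x:[14/3,17] y:[-3,37] z:[-11,19] -> hit [14/3,17], descend [3, 5, 9, 12]
  N3 x:[9,32/3] y:[-3,22] z:[-7,12] -> hit [9,32/3], descend [6, 7, 14]
    N6 x:[9,31/3] y:[20,22] z:[10,12] -> miss, prune
    N7 x:[29/3,32/3] y:[-3,1] z:[-7,-3] -> miss, prune
    N14 x:[9,29/3] y:[11,16] z:[8,10] -> miss, prune
  N5 x:[41/3,17] y:[11,32] z:[12,19] -> hit [41/3,17], descend [1, 4, 11]
    N1 x:[41/3,46/3] y:[11,16] z:[17,19] -> miss, prune
    N4 x:[44/3,46/3] y:[29,32] z:[12,17] -> miss, prune
    N11 x:[47/3,17] y:[19,25] z:[13,15] -> miss, prune
  N9 x:[46/3,49/3] y:[4,16] z:[1,14] -> miss, prune
  N12 x:[14/3,23/3] y:[33,37] z:[-11,6] -> miss, prune

11 AABB tests over nodes [0, 3, 6, 7, 14, 5, 1, 4, 11, 9, 12]; 0 leaves entered; closest miss.

== RESULT ==
11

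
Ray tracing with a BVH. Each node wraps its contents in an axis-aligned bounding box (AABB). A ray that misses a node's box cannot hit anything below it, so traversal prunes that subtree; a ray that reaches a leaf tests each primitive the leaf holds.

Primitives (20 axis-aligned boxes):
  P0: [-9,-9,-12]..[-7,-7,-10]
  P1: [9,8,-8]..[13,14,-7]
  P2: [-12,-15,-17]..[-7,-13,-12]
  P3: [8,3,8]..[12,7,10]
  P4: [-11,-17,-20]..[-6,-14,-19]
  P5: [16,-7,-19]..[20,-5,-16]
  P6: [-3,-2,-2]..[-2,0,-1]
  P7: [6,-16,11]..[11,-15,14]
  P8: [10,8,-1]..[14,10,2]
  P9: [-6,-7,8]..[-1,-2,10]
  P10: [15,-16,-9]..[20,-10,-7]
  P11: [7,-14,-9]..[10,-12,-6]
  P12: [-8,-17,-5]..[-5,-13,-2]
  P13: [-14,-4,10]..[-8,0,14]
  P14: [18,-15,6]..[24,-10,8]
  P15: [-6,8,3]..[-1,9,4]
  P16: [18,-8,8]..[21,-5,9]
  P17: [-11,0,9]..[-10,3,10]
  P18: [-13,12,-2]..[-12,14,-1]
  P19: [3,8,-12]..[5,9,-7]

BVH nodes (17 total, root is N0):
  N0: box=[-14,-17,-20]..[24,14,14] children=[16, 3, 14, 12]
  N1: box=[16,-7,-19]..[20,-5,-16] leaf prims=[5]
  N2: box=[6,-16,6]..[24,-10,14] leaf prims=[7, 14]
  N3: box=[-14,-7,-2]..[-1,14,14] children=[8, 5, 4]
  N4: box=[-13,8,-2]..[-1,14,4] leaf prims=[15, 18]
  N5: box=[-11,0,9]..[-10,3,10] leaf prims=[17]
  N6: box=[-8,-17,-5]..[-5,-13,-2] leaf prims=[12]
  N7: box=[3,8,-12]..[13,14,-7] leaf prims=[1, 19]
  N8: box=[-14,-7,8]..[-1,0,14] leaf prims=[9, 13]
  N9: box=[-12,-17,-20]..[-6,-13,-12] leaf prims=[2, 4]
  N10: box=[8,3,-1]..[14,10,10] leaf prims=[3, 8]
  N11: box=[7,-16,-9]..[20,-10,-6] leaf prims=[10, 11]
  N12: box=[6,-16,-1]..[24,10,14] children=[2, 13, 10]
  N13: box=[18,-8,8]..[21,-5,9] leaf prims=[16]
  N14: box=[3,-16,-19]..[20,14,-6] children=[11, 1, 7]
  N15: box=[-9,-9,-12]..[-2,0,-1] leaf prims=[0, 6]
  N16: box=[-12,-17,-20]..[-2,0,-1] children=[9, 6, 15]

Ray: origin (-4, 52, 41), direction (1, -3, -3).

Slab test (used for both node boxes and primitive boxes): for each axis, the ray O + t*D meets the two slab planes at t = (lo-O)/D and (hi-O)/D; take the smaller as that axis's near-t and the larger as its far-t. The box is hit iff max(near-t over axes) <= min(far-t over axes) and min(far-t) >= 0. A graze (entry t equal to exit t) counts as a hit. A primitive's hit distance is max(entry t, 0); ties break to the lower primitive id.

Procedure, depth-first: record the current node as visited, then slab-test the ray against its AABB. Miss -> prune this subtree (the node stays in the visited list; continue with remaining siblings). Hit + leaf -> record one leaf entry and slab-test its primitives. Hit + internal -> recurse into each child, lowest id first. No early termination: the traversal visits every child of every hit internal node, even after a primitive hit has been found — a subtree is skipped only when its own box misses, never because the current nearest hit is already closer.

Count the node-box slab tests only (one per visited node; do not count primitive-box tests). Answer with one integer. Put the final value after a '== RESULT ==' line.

Walk:
N0 x:[-10,28] y:[38/3,23] z:[9,61/3] -> hit [38/3,61/3], descend [3, 12, 14, 16]
  N3 x:[-10,3] y:[38/3,59/3] z:[9,43/3] -> miss, prune
  N12 x:[10,28] y:[14,68/3] z:[9,14] -> hit [14,14], descend [2, 10, 13]
    N2 x:[10,28] y:[62/3,68/3] z:[9,35/3] -> miss, prune
    N10 x:[12,18] y:[14,49/3] z:[31/3,14] -> hit [14,14] leaf, test {P3(miss), P8@t=14}
    N13 x:[22,25] y:[19,20] z:[32/3,11] -> miss, prune
  N14 x:[7,24] y:[38/3,68/3] z:[47/3,20] -> hit [47/3,20], descend [1, 7, 11]
    N1 x:[20,24] y:[19,59/3] z:[19,20] -> miss, prune
    N7 x:[7,17] y:[38/3,44/3] z:[16,53/3] -> miss, prune
    N11 x:[11,24] y:[62/3,68/3] z:[47/3,50/3] -> miss, prune
  N16 x:[-8,2] y:[52/3,23] z:[14,61/3] -> miss, prune

Summary -> nodes [0, 3, 12, 2, 10, 13, 14, 1, 7, 11, 16]; box-tests=11; leaf-entries=1; first=P8

== RESULT ==
11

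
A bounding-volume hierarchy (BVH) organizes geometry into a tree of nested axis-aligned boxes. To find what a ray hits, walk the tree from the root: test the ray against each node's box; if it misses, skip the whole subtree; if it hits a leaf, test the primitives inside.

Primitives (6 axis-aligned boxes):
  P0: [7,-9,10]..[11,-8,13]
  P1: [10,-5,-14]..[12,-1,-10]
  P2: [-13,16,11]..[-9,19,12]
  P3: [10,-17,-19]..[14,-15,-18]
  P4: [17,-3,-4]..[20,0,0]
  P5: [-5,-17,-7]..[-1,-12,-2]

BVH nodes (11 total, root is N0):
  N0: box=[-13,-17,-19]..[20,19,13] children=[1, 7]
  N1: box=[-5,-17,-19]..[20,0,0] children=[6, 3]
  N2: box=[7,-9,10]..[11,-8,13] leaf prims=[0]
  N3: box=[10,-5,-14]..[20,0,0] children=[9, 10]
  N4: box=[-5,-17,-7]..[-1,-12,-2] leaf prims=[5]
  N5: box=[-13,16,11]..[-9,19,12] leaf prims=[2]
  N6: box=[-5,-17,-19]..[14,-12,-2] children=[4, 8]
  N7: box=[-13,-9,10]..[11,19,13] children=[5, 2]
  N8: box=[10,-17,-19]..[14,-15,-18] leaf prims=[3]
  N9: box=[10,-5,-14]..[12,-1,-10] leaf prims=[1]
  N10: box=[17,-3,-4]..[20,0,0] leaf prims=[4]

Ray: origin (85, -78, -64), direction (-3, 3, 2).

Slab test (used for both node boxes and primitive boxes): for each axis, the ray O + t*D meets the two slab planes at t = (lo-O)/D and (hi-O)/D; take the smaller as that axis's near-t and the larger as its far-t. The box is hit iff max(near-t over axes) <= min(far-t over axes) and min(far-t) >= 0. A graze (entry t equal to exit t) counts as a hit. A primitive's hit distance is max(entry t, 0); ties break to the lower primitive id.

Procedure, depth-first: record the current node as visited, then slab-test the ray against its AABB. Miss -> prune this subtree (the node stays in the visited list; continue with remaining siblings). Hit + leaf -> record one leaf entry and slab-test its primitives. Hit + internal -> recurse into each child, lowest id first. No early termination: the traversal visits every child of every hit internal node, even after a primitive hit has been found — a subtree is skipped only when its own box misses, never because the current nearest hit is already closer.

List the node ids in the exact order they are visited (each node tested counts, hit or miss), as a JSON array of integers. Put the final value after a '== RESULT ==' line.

Walk:
N0 x:[65/3,98/3] y:[61/3,97/3] z:[45/2,77/2] -> hit [45/2,97/3], descend [1, 7]
  N1 x:[65/3,30] y:[61/3,26] z:[45/2,32] -> hit [45/2,26], descend [3, 6]
    N3 x:[65/3,25] y:[73/3,26] z:[25,32] -> hit [25,25], descend [9, 10]
      N9 x:[73/3,25] y:[73/3,77/3] z:[25,27] -> hit [25,25] leaf, test {P1@t=25}
      N10 x:[65/3,68/3] y:[25,26] z:[30,32] -> miss, prune
    N6 x:[71/3,30] y:[61/3,22] z:[45/2,31] -> miss, prune
  N7 x:[74/3,98/3] y:[23,97/3] z:[37,77/2] -> miss, prune

Visited [0, 1, 3, 9, 10, 6, 7]. Tests: 7 box, 1 leaf. Nearest: P1.

== RESULT ==
[0, 1, 3, 9, 10, 6, 7]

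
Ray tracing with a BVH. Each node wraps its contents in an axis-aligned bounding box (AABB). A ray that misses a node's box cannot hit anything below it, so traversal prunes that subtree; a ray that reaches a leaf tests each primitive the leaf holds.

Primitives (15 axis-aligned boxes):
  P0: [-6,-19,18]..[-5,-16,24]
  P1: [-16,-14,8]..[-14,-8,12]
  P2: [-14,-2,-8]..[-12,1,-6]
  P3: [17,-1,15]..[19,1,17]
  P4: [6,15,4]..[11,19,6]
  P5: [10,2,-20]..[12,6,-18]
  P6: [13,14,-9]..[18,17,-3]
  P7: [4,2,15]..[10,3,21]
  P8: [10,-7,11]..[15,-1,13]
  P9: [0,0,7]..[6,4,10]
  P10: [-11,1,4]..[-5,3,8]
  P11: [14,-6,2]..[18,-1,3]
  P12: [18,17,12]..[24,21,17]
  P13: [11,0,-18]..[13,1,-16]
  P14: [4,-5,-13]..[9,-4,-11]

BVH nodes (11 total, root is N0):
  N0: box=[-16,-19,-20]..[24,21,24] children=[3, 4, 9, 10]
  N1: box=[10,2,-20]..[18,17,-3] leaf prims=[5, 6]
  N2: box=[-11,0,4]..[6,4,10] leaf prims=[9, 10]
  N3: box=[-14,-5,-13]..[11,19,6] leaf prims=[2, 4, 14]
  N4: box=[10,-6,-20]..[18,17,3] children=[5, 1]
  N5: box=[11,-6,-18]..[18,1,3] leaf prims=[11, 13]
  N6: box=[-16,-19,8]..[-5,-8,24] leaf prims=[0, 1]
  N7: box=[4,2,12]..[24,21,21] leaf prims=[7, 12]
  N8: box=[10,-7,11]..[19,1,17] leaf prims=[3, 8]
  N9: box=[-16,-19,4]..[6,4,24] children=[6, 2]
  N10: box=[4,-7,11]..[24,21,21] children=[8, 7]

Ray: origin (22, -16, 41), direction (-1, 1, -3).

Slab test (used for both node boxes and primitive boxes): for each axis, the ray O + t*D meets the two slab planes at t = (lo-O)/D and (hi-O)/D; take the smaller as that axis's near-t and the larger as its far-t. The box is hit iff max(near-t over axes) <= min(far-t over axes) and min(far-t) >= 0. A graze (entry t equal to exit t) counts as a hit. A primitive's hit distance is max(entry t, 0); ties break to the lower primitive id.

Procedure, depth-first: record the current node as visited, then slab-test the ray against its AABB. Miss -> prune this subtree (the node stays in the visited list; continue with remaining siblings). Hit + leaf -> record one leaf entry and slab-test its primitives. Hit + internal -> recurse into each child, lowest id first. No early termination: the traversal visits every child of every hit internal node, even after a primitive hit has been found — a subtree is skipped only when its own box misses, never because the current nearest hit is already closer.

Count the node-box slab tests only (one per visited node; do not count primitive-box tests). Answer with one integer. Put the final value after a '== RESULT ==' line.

Trace the traversal:
N0 x:[-2,38] y:[-3,37] z:[17/3,61/3] -> hit [17/3,61/3], descend [3, 4, 9, 10]
  N3 x:[11,36] y:[11,35] z:[35/3,18] -> hit [35/3,18] leaf, test {P2(miss), P4(miss), P14(miss)}
  N4 x:[4,12] y:[10,33] z:[38/3,61/3] -> miss, prune
  N9 x:[16,38] y:[-3,20] z:[17/3,37/3] -> miss, prune
  N10 x:[-2,18] y:[9,37] z:[20/3,10] -> hit [9,10], descend [7, 8]
    N7 x:[-2,18] y:[18,37] z:[20/3,29/3] -> miss, prune
    N8 x:[3,12] y:[9,17] z:[8,10] -> hit [9,10] leaf, test {P3(miss), P8@t=28/3}

Summary -> nodes [0, 3, 4, 9, 10, 7, 8]; box-tests=7; leaf-entries=2; first=P8

== RESULT ==
7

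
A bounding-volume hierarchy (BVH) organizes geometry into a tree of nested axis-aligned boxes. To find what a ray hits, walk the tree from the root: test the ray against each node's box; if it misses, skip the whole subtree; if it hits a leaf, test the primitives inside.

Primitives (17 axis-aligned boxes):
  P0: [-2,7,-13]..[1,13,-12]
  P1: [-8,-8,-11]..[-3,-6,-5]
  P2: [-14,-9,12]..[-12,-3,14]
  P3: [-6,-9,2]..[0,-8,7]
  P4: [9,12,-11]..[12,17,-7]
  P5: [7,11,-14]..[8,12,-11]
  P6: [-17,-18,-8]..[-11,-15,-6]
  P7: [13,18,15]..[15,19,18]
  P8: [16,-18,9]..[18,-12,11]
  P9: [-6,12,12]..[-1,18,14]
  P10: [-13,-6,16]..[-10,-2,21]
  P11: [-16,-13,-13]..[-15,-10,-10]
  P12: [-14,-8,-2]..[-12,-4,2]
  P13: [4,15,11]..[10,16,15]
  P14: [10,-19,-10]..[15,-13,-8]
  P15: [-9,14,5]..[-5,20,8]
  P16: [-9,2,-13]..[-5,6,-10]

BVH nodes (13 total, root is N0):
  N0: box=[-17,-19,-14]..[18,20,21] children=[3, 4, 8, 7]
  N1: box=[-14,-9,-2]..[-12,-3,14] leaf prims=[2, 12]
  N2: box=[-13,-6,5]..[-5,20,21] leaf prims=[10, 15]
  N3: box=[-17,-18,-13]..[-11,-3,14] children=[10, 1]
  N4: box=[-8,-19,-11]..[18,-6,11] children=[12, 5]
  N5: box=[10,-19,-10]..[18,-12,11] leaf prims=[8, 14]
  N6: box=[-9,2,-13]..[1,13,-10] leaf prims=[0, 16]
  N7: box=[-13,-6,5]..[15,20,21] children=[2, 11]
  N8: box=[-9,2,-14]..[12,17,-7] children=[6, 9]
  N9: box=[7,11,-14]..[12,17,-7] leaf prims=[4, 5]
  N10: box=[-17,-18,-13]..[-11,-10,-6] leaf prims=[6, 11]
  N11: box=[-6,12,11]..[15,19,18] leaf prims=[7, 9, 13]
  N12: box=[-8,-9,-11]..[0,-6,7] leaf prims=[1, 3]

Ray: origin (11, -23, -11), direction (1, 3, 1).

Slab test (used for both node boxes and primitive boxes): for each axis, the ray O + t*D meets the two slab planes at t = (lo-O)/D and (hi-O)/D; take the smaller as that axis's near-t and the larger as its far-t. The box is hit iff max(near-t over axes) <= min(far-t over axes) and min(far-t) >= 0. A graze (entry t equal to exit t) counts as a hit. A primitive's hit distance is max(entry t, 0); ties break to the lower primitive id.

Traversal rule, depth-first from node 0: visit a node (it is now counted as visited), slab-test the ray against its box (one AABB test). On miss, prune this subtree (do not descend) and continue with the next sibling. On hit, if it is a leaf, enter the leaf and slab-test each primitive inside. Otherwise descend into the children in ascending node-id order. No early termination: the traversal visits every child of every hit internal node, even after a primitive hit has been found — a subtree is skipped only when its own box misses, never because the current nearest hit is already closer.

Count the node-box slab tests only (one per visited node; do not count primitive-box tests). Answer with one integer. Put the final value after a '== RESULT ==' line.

Trace the traversal:
N0 x:[-28,7] y:[4/3,43/3] z:[-3,32] -> hit [4/3,7], descend [3, 4, 7, 8]
  N3 x:[-28,-22] y:[5/3,20/3] z:[-2,25] -> miss, prune
  N4 x:[-19,7] y:[4/3,17/3] z:[0,22] -> hit [4/3,17/3], descend [5, 12]
    N5 x:[-1,7] y:[4/3,11/3] z:[1,22] -> hit [4/3,11/3] leaf, test {P8(miss), P14@t=4/3}
    N12 x:[-19,-11] y:[14/3,17/3] z:[0,18] -> miss, prune
  N7 x:[-24,4] y:[17/3,43/3] z:[16,32] -> miss, prune
  N8 x:[-20,1] y:[25/3,40/3] z:[-3,4] -> miss, prune

order=[0, 3, 4, 5, 12, 7, 8]  |boxes|=7  |leaves|=1  hit=P14

== RESULT ==
7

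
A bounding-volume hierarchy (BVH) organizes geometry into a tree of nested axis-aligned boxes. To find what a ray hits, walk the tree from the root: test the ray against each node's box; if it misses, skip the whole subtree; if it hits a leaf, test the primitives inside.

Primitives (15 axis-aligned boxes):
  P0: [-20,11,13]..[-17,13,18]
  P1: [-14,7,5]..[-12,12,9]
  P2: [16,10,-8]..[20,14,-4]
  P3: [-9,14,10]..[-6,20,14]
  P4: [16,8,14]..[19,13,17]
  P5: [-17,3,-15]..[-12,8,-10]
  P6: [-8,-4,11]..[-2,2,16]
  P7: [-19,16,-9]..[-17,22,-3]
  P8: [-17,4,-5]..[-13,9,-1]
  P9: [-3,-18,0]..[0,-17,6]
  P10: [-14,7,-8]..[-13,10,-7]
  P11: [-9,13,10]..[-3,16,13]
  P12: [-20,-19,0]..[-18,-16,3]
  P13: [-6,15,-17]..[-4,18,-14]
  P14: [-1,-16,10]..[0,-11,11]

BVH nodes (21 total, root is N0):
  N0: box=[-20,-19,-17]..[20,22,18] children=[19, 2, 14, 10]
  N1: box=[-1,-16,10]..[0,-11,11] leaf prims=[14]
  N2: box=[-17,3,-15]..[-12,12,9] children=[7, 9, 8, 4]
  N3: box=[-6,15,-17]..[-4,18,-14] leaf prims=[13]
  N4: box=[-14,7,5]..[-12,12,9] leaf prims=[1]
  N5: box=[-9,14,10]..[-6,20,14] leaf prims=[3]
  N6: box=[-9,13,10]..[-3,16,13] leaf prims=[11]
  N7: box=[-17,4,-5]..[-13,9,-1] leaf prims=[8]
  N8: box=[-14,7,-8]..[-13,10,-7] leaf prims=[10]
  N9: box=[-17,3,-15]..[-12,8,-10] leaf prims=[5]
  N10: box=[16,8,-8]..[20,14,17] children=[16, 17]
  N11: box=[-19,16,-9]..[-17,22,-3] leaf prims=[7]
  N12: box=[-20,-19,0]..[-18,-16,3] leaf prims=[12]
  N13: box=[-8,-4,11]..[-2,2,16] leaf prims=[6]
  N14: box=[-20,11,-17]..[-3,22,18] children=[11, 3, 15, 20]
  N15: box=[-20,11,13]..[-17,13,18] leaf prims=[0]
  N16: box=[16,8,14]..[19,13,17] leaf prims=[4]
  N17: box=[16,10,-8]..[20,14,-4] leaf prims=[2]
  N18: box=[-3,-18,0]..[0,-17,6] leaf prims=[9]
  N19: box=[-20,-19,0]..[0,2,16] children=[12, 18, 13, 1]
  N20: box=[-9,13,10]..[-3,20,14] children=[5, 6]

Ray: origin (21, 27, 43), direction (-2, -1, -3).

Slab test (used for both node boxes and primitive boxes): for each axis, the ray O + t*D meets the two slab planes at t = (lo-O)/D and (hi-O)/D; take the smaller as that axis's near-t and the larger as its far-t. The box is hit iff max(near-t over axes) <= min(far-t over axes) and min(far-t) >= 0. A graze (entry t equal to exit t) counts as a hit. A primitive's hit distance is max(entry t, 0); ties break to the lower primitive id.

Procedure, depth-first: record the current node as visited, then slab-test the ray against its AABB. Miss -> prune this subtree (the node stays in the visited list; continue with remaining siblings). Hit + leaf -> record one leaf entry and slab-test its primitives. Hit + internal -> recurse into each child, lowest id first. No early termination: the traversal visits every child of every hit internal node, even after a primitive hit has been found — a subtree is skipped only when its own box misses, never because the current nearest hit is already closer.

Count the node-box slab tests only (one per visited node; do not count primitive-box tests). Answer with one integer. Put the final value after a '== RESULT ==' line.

Walk:
N0 x:[1/2,41/2] y:[5,46] z:[25/3,20] -> hit [25/3,20], descend [2, 10, 14, 19]
  N2 x:[33/2,19] y:[15,24] z:[34/3,58/3] -> hit [33/2,19], descend [4, 7, 8, 9]
    N4 x:[33/2,35/2] y:[15,20] z:[34/3,38/3] -> miss, prune
    N7 x:[17,19] y:[18,23] z:[44/3,16] -> miss, prune
    N8 x:[17,35/2] y:[17,20] z:[50/3,17] -> hit [17,17] leaf, test {P10@t=17}
    N9 x:[33/2,19] y:[19,24] z:[53/3,58/3] -> hit [19,19] leaf, test {P5@t=19}
  N10 x:[1/2,5/2] y:[13,19] z:[26/3,17] -> miss, prune
  N14 x:[12,41/2] y:[5,16] z:[25/3,20] -> hit [12,16], descend [3, 11, 15, 20]
    N3 x:[25/2,27/2] y:[9,12] z:[19,20] -> miss, prune
    N11 x:[19,20] y:[5,11] z:[46/3,52/3] -> miss, prune
    N15 x:[19,41/2] y:[14,16] z:[25/3,10] -> miss, prune
    N20 x:[12,15] y:[7,14] z:[29/3,11] -> miss, prune
  N19 x:[21/2,41/2] y:[25,46] z:[9,43/3] -> miss, prune

Visited [0, 2, 4, 7, 8, 9, 10, 14, 3, 11, 15, 20, 19]. Tests: 13 box, 2 leaf. Nearest: P10.

== RESULT ==
13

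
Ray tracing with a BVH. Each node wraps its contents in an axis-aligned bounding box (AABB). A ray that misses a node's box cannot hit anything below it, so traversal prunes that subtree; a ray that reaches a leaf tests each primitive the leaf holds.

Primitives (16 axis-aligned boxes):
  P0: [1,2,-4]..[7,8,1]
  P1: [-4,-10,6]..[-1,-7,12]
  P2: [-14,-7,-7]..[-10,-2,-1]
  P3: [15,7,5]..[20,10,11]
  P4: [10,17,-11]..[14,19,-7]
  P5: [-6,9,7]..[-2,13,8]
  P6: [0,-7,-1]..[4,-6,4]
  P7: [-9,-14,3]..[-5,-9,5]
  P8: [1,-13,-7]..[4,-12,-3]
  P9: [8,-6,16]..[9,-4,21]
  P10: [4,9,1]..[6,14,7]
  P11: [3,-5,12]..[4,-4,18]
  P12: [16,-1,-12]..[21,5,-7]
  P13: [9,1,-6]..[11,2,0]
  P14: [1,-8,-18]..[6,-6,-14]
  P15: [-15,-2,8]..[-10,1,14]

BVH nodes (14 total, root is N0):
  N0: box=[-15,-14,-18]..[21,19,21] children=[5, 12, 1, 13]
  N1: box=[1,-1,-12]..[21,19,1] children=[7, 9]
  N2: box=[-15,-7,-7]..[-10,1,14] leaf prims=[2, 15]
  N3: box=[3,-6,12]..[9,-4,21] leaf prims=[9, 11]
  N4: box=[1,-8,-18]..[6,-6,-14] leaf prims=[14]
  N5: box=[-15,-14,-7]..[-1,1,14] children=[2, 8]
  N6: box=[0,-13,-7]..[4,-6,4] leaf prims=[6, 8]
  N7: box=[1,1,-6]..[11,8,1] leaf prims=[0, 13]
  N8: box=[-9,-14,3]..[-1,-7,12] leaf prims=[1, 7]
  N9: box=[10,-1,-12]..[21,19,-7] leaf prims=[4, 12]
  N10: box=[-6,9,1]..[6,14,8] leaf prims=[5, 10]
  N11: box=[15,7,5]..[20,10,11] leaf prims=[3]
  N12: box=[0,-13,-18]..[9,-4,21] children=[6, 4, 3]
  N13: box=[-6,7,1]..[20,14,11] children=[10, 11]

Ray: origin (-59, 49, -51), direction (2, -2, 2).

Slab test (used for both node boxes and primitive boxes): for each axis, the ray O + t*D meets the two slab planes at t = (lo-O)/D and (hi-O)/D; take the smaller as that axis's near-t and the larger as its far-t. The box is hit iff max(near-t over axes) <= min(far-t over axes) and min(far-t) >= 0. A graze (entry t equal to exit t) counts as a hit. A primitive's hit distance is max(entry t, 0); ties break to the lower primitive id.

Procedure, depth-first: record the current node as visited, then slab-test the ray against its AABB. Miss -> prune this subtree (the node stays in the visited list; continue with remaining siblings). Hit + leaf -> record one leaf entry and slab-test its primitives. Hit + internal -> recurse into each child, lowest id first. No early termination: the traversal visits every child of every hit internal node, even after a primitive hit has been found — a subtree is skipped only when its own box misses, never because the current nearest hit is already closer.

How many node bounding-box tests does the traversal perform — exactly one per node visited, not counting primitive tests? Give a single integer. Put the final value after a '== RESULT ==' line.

Traverse from the root:
N0 x:[22,40] y:[15,63/2] z:[33/2,36] -> hit [22,63/2], descend [1, 5, 12, 13]
  N1 x:[30,40] y:[15,25] z:[39/2,26] -> miss, prune
  N5 x:[22,29] y:[24,63/2] z:[22,65/2] -> hit [24,29], descend [2, 8]
    N2 x:[22,49/2] y:[24,28] z:[22,65/2] -> hit [24,49/2] leaf, test {P2(miss), P15(miss)}
    N8 x:[25,29] y:[28,63/2] z:[27,63/2] -> hit [28,29] leaf, test {P1@t=57/2, P7(miss)}
  N12 x:[59/2,34] y:[53/2,31] z:[33/2,36] -> hit [59/2,31], descend [3, 4, 6]
    N3 x:[31,34] y:[53/2,55/2] z:[63/2,36] -> miss, prune
    N4 x:[30,65/2] y:[55/2,57/2] z:[33/2,37/2] -> miss, prune
    N6 x:[59/2,63/2] y:[55/2,31] z:[22,55/2] -> miss, prune
  N13 x:[53/2,79/2] y:[35/2,21] z:[26,31] -> miss, prune

order=[0, 1, 5, 2, 8, 12, 3, 4, 6, 13]  |boxes|=10  |leaves|=2  hit=P1

== RESULT ==
10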